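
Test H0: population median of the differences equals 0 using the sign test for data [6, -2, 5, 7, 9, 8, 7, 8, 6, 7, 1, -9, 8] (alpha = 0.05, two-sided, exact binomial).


Step 1: Discard zero differences. Original n = 13; n_eff = number of nonzero differences = 13.
Nonzero differences (with sign): +6, -2, +5, +7, +9, +8, +7, +8, +6, +7, +1, -9, +8
Step 2: Count signs: positive = 11, negative = 2.
Step 3: Under H0: P(positive) = 0.5, so the number of positives S ~ Bin(13, 0.5).
Step 4: Two-sided exact p-value = sum of Bin(13,0.5) probabilities at or below the observed probability = 0.022461.
Step 5: alpha = 0.05. reject H0.

n_eff = 13, pos = 11, neg = 2, p = 0.022461, reject H0.


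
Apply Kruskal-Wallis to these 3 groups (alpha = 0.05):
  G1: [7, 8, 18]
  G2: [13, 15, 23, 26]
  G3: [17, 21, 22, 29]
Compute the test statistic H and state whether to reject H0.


Step 1: Combine all N = 11 observations and assign midranks.
sorted (value, group, rank): (7,G1,1), (8,G1,2), (13,G2,3), (15,G2,4), (17,G3,5), (18,G1,6), (21,G3,7), (22,G3,8), (23,G2,9), (26,G2,10), (29,G3,11)
Step 2: Sum ranks within each group.
R_1 = 9 (n_1 = 3)
R_2 = 26 (n_2 = 4)
R_3 = 31 (n_3 = 4)
Step 3: H = 12/(N(N+1)) * sum(R_i^2/n_i) - 3(N+1)
     = 12/(11*12) * (9^2/3 + 26^2/4 + 31^2/4) - 3*12
     = 0.090909 * 436.25 - 36
     = 3.659091.
Step 4: No ties, so H is used without correction.
Step 5: Under H0, H ~ chi^2(2); p-value = 0.160486.
Step 6: alpha = 0.05. fail to reject H0.

H = 3.6591, df = 2, p = 0.160486, fail to reject H0.


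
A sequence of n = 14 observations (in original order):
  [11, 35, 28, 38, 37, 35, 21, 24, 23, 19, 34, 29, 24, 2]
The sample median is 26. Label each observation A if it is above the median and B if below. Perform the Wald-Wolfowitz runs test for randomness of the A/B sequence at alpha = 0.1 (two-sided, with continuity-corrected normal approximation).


Step 1: Compute median = 26; label A = above, B = below.
Labels in order: BAAAAABBBBAABB  (n_A = 7, n_B = 7)
Step 2: Count runs R = 5.
Step 3: Under H0 (random ordering), E[R] = 2*n_A*n_B/(n_A+n_B) + 1 = 2*7*7/14 + 1 = 8.0000.
        Var[R] = 2*n_A*n_B*(2*n_A*n_B - n_A - n_B) / ((n_A+n_B)^2 * (n_A+n_B-1)) = 8232/2548 = 3.2308.
        SD[R] = 1.7974.
Step 4: Continuity-corrected z = (R + 0.5 - E[R]) / SD[R] = (5 + 0.5 - 8.0000) / 1.7974 = -1.3909.
Step 5: Two-sided p-value via normal approximation = 2*(1 - Phi(|z|)) = 0.164264.
Step 6: alpha = 0.1. fail to reject H0.

R = 5, z = -1.3909, p = 0.164264, fail to reject H0.


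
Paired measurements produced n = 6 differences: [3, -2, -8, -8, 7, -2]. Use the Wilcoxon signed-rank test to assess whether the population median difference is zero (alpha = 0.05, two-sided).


Step 1: Drop any zero differences (none here) and take |d_i|.
|d| = [3, 2, 8, 8, 7, 2]
Step 2: Midrank |d_i| (ties get averaged ranks).
ranks: |3|->3, |2|->1.5, |8|->5.5, |8|->5.5, |7|->4, |2|->1.5
Step 3: Attach original signs; sum ranks with positive sign and with negative sign.
W+ = 3 + 4 = 7
W- = 1.5 + 5.5 + 5.5 + 1.5 = 14
(Check: W+ + W- = 21 should equal n(n+1)/2 = 21.)
Step 4: Test statistic W = min(W+, W-) = 7.
Step 5: Ties in |d|, so use the tie-corrected normal approximation.
        E[W] = n(n+1)/4 = 6*7/4 = 10.5.
        Tie groups: |d|=2 (t=2), |d|=8 (t=2); sum(t^3 - t) = 12.
        Var[W] = n(n+1)(2n+1)/24 - sum(t^3-t)/48 = 546/24 - 12/48 = 22.5.
        z = (W - E[W]) / sqrt(Var[W]) = (7 - 10.5) / 4.7434 = -0.7379.
        Two-sided p = 2*Phi(z) = 0.460597.
Step 6: alpha = 0.05. fail to reject H0.

W+ = 7, W- = 14, W = min = 7, p = 0.460597, fail to reject H0.


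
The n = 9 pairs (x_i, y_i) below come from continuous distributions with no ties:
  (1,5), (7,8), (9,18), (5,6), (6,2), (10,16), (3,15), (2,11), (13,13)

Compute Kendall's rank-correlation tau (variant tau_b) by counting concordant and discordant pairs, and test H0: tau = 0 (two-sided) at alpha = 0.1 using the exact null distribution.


Step 1: Enumerate the 36 unordered pairs (i,j) with i<j and classify each by sign(x_j-x_i) * sign(y_j-y_i).
  (1,2):dx=+6,dy=+3->C; (1,3):dx=+8,dy=+13->C; (1,4):dx=+4,dy=+1->C; (1,5):dx=+5,dy=-3->D
  (1,6):dx=+9,dy=+11->C; (1,7):dx=+2,dy=+10->C; (1,8):dx=+1,dy=+6->C; (1,9):dx=+12,dy=+8->C
  (2,3):dx=+2,dy=+10->C; (2,4):dx=-2,dy=-2->C; (2,5):dx=-1,dy=-6->C; (2,6):dx=+3,dy=+8->C
  (2,7):dx=-4,dy=+7->D; (2,8):dx=-5,dy=+3->D; (2,9):dx=+6,dy=+5->C; (3,4):dx=-4,dy=-12->C
  (3,5):dx=-3,dy=-16->C; (3,6):dx=+1,dy=-2->D; (3,7):dx=-6,dy=-3->C; (3,8):dx=-7,dy=-7->C
  (3,9):dx=+4,dy=-5->D; (4,5):dx=+1,dy=-4->D; (4,6):dx=+5,dy=+10->C; (4,7):dx=-2,dy=+9->D
  (4,8):dx=-3,dy=+5->D; (4,9):dx=+8,dy=+7->C; (5,6):dx=+4,dy=+14->C; (5,7):dx=-3,dy=+13->D
  (5,8):dx=-4,dy=+9->D; (5,9):dx=+7,dy=+11->C; (6,7):dx=-7,dy=-1->C; (6,8):dx=-8,dy=-5->C
  (6,9):dx=+3,dy=-3->D; (7,8):dx=-1,dy=-4->C; (7,9):dx=+10,dy=-2->D; (8,9):dx=+11,dy=+2->C
Step 2: C = 24, D = 12, total pairs = 36.
Step 3: tau = (C - D)/(n(n-1)/2) = (24 - 12)/36 = 0.333333.
Step 4: Exact two-sided p-value (enumerate n! = 362880 permutations of y under H0): p = 0.259518.
Step 5: alpha = 0.1. fail to reject H0.

tau_b = 0.3333 (C=24, D=12), p = 0.259518, fail to reject H0.


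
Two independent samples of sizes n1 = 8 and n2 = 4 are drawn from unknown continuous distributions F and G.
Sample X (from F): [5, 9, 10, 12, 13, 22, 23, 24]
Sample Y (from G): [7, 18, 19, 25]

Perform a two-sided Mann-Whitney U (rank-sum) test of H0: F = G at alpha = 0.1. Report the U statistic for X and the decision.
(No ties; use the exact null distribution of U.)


Step 1: Combine and sort all 12 observations; assign midranks.
sorted (value, group): (5,X), (7,Y), (9,X), (10,X), (12,X), (13,X), (18,Y), (19,Y), (22,X), (23,X), (24,X), (25,Y)
ranks: 5->1, 7->2, 9->3, 10->4, 12->5, 13->6, 18->7, 19->8, 22->9, 23->10, 24->11, 25->12
Step 2: Rank sum for X: R1 = 1 + 3 + 4 + 5 + 6 + 9 + 10 + 11 = 49.
Step 3: U_X = R1 - n1(n1+1)/2 = 49 - 8*9/2 = 49 - 36 = 13.
       U_Y = n1*n2 - U_X = 32 - 13 = 19.
Step 4: No ties, so the exact null distribution of U (based on enumerating the C(12,8) = 495 equally likely rank assignments) gives the two-sided p-value.
Step 5: p-value = 0.682828; compare to alpha = 0.1. fail to reject H0.

U_X = 13, p = 0.682828, fail to reject H0 at alpha = 0.1.


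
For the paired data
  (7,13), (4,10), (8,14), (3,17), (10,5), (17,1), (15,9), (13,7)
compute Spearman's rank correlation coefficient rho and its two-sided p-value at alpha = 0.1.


Step 1: Rank x and y separately (midranks; no ties here).
rank(x): 7->3, 4->2, 8->4, 3->1, 10->5, 17->8, 15->7, 13->6
rank(y): 13->6, 10->5, 14->7, 17->8, 5->2, 1->1, 9->4, 7->3
Step 2: d_i = R_x(i) - R_y(i); compute d_i^2.
  (3-6)^2=9, (2-5)^2=9, (4-7)^2=9, (1-8)^2=49, (5-2)^2=9, (8-1)^2=49, (7-4)^2=9, (6-3)^2=9
sum(d^2) = 152.
Step 3: rho = 1 - 6*152 / (8*(8^2 - 1)) = 1 - 912/504 = -0.809524.
Step 4: Under H0, t = rho * sqrt((n-2)/(1-rho^2)) = -3.3776 ~ t(6).
Step 5: Two-sided p-value from the t-distribution with 6 df = 0.014903.
Step 6: alpha = 0.1. reject H0.

rho = -0.8095, p = 0.014903, reject H0 at alpha = 0.1.


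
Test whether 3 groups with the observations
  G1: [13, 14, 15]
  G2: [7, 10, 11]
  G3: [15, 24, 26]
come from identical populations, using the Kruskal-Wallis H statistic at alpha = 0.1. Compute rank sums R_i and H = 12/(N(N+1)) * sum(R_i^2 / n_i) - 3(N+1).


Step 1: Combine all N = 9 observations and assign midranks.
sorted (value, group, rank): (7,G2,1), (10,G2,2), (11,G2,3), (13,G1,4), (14,G1,5), (15,G1,6.5), (15,G3,6.5), (24,G3,8), (26,G3,9)
Step 2: Sum ranks within each group.
R_1 = 15.5 (n_1 = 3)
R_2 = 6 (n_2 = 3)
R_3 = 23.5 (n_3 = 3)
Step 3: H = 12/(N(N+1)) * sum(R_i^2/n_i) - 3(N+1)
     = 12/(9*10) * (15.5^2/3 + 6^2/3 + 23.5^2/3) - 3*10
     = 0.133333 * 276.167 - 30
     = 6.822222.
Step 4: Ties present; correction factor C = 1 - 6/(9^3 - 9) = 0.991667. Corrected H = 6.822222 / 0.991667 = 6.879552.
Step 5: Under H0, H ~ chi^2(2); p-value = 0.032072.
Step 6: alpha = 0.1. reject H0.

H = 6.8796, df = 2, p = 0.032072, reject H0.


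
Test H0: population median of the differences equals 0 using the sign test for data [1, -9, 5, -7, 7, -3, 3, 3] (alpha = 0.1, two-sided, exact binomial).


Step 1: Discard zero differences. Original n = 8; n_eff = number of nonzero differences = 8.
Nonzero differences (with sign): +1, -9, +5, -7, +7, -3, +3, +3
Step 2: Count signs: positive = 5, negative = 3.
Step 3: Under H0: P(positive) = 0.5, so the number of positives S ~ Bin(8, 0.5).
Step 4: Two-sided exact p-value = sum of Bin(8,0.5) probabilities at or below the observed probability = 0.726562.
Step 5: alpha = 0.1. fail to reject H0.

n_eff = 8, pos = 5, neg = 3, p = 0.726562, fail to reject H0.


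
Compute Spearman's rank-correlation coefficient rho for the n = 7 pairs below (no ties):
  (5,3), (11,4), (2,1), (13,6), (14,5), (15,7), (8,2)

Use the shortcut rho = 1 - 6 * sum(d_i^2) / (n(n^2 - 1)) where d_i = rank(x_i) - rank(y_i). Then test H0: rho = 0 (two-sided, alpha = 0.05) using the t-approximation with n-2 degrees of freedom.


Step 1: Rank x and y separately (midranks; no ties here).
rank(x): 5->2, 11->4, 2->1, 13->5, 14->6, 15->7, 8->3
rank(y): 3->3, 4->4, 1->1, 6->6, 5->5, 7->7, 2->2
Step 2: d_i = R_x(i) - R_y(i); compute d_i^2.
  (2-3)^2=1, (4-4)^2=0, (1-1)^2=0, (5-6)^2=1, (6-5)^2=1, (7-7)^2=0, (3-2)^2=1
sum(d^2) = 4.
Step 3: rho = 1 - 6*4 / (7*(7^2 - 1)) = 1 - 24/336 = 0.928571.
Step 4: Under H0, t = rho * sqrt((n-2)/(1-rho^2)) = 5.5943 ~ t(5).
Step 5: Two-sided p-value from the t-distribution with 5 df = 0.002519.
Step 6: alpha = 0.05. reject H0.

rho = 0.9286, p = 0.002519, reject H0 at alpha = 0.05.


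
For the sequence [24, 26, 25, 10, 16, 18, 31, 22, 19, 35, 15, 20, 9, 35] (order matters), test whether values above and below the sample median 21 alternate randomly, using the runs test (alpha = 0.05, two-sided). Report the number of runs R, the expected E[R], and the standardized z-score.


Step 1: Compute median = 21; label A = above, B = below.
Labels in order: AAABBBAABABBBA  (n_A = 7, n_B = 7)
Step 2: Count runs R = 7.
Step 3: Under H0 (random ordering), E[R] = 2*n_A*n_B/(n_A+n_B) + 1 = 2*7*7/14 + 1 = 8.0000.
        Var[R] = 2*n_A*n_B*(2*n_A*n_B - n_A - n_B) / ((n_A+n_B)^2 * (n_A+n_B-1)) = 8232/2548 = 3.2308.
        SD[R] = 1.7974.
Step 4: Continuity-corrected z = (R + 0.5 - E[R]) / SD[R] = (7 + 0.5 - 8.0000) / 1.7974 = -0.2782.
Step 5: Two-sided p-value via normal approximation = 2*(1 - Phi(|z|)) = 0.780879.
Step 6: alpha = 0.05. fail to reject H0.

R = 7, z = -0.2782, p = 0.780879, fail to reject H0.


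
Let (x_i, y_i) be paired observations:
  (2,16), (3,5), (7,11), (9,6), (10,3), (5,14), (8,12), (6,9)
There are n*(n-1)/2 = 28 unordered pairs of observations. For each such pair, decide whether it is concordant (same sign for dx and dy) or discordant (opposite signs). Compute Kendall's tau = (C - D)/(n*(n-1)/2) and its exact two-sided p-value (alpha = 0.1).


Step 1: Enumerate the 28 unordered pairs (i,j) with i<j and classify each by sign(x_j-x_i) * sign(y_j-y_i).
  (1,2):dx=+1,dy=-11->D; (1,3):dx=+5,dy=-5->D; (1,4):dx=+7,dy=-10->D; (1,5):dx=+8,dy=-13->D
  (1,6):dx=+3,dy=-2->D; (1,7):dx=+6,dy=-4->D; (1,8):dx=+4,dy=-7->D; (2,3):dx=+4,dy=+6->C
  (2,4):dx=+6,dy=+1->C; (2,5):dx=+7,dy=-2->D; (2,6):dx=+2,dy=+9->C; (2,7):dx=+5,dy=+7->C
  (2,8):dx=+3,dy=+4->C; (3,4):dx=+2,dy=-5->D; (3,5):dx=+3,dy=-8->D; (3,6):dx=-2,dy=+3->D
  (3,7):dx=+1,dy=+1->C; (3,8):dx=-1,dy=-2->C; (4,5):dx=+1,dy=-3->D; (4,6):dx=-4,dy=+8->D
  (4,7):dx=-1,dy=+6->D; (4,8):dx=-3,dy=+3->D; (5,6):dx=-5,dy=+11->D; (5,7):dx=-2,dy=+9->D
  (5,8):dx=-4,dy=+6->D; (6,7):dx=+3,dy=-2->D; (6,8):dx=+1,dy=-5->D; (7,8):dx=-2,dy=-3->C
Step 2: C = 8, D = 20, total pairs = 28.
Step 3: tau = (C - D)/(n(n-1)/2) = (8 - 20)/28 = -0.428571.
Step 4: Exact two-sided p-value (enumerate n! = 40320 permutations of y under H0): p = 0.178869.
Step 5: alpha = 0.1. fail to reject H0.

tau_b = -0.4286 (C=8, D=20), p = 0.178869, fail to reject H0.


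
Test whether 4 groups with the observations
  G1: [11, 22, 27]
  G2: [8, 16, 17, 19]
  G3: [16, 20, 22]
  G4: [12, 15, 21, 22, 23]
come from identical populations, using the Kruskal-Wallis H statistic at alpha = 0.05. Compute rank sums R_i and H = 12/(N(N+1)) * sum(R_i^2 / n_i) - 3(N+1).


Step 1: Combine all N = 15 observations and assign midranks.
sorted (value, group, rank): (8,G2,1), (11,G1,2), (12,G4,3), (15,G4,4), (16,G2,5.5), (16,G3,5.5), (17,G2,7), (19,G2,8), (20,G3,9), (21,G4,10), (22,G1,12), (22,G3,12), (22,G4,12), (23,G4,14), (27,G1,15)
Step 2: Sum ranks within each group.
R_1 = 29 (n_1 = 3)
R_2 = 21.5 (n_2 = 4)
R_3 = 26.5 (n_3 = 3)
R_4 = 43 (n_4 = 5)
Step 3: H = 12/(N(N+1)) * sum(R_i^2/n_i) - 3(N+1)
     = 12/(15*16) * (29^2/3 + 21.5^2/4 + 26.5^2/3 + 43^2/5) - 3*16
     = 0.050000 * 999.779 - 48
     = 1.988958.
Step 4: Ties present; correction factor C = 1 - 30/(15^3 - 15) = 0.991071. Corrected H = 1.988958 / 0.991071 = 2.006877.
Step 5: Under H0, H ~ chi^2(3); p-value = 0.570981.
Step 6: alpha = 0.05. fail to reject H0.

H = 2.0069, df = 3, p = 0.570981, fail to reject H0.


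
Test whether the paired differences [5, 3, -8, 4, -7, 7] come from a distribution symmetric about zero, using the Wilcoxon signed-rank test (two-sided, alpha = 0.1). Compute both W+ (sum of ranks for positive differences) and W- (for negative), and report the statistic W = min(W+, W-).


Step 1: Drop any zero differences (none here) and take |d_i|.
|d| = [5, 3, 8, 4, 7, 7]
Step 2: Midrank |d_i| (ties get averaged ranks).
ranks: |5|->3, |3|->1, |8|->6, |4|->2, |7|->4.5, |7|->4.5
Step 3: Attach original signs; sum ranks with positive sign and with negative sign.
W+ = 3 + 1 + 2 + 4.5 = 10.5
W- = 6 + 4.5 = 10.5
(Check: W+ + W- = 21 should equal n(n+1)/2 = 21.)
Step 4: Test statistic W = min(W+, W-) = 10.5.
Step 5: Ties in |d|, so use the tie-corrected normal approximation.
        E[W] = n(n+1)/4 = 6*7/4 = 10.5.
        Tie groups: |d|=7 (t=2); sum(t^3 - t) = 6.
        Var[W] = n(n+1)(2n+1)/24 - sum(t^3-t)/48 = 546/24 - 6/48 = 22.625.
        z = (W - E[W]) / sqrt(Var[W]) = (10.5 - 10.5) / 4.7566 = 0.0000.
        Two-sided p = 2*Phi(z) = 1.000000.
Step 6: alpha = 0.1. fail to reject H0.

W+ = 10.5, W- = 10.5, W = min = 10.5, p = 1.000000, fail to reject H0.


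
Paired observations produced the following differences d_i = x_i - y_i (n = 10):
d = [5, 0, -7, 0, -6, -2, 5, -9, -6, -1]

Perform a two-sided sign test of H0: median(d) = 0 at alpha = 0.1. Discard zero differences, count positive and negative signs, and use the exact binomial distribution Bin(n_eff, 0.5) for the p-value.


Step 1: Discard zero differences. Original n = 10; n_eff = number of nonzero differences = 8.
Nonzero differences (with sign): +5, -7, -6, -2, +5, -9, -6, -1
Step 2: Count signs: positive = 2, negative = 6.
Step 3: Under H0: P(positive) = 0.5, so the number of positives S ~ Bin(8, 0.5).
Step 4: Two-sided exact p-value = sum of Bin(8,0.5) probabilities at or below the observed probability = 0.289062.
Step 5: alpha = 0.1. fail to reject H0.

n_eff = 8, pos = 2, neg = 6, p = 0.289062, fail to reject H0.


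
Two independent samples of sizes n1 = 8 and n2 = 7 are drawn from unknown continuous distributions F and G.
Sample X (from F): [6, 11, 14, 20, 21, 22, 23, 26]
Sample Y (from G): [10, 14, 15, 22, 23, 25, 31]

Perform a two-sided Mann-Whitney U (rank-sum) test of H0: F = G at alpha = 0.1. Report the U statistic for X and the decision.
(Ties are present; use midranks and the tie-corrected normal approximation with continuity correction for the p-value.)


Step 1: Combine and sort all 15 observations; assign midranks.
sorted (value, group): (6,X), (10,Y), (11,X), (14,X), (14,Y), (15,Y), (20,X), (21,X), (22,X), (22,Y), (23,X), (23,Y), (25,Y), (26,X), (31,Y)
ranks: 6->1, 10->2, 11->3, 14->4.5, 14->4.5, 15->6, 20->7, 21->8, 22->9.5, 22->9.5, 23->11.5, 23->11.5, 25->13, 26->14, 31->15
Step 2: Rank sum for X: R1 = 1 + 3 + 4.5 + 7 + 8 + 9.5 + 11.5 + 14 = 58.5.
Step 3: U_X = R1 - n1(n1+1)/2 = 58.5 - 8*9/2 = 58.5 - 36 = 22.5.
       U_Y = n1*n2 - U_X = 56 - 22.5 = 33.5.
Step 4: Ties are present, so use the tie-corrected normal approximation (with continuity correction) for the p-value.
Step 5: p-value = 0.561784; compare to alpha = 0.1. fail to reject H0.

U_X = 22.5, p = 0.561784, fail to reject H0 at alpha = 0.1.


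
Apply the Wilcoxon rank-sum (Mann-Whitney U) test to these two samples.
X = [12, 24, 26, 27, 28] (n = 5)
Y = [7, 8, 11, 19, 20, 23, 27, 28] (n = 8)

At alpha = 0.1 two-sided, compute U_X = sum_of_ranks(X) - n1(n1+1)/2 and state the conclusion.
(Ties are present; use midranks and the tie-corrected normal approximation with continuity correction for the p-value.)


Step 1: Combine and sort all 13 observations; assign midranks.
sorted (value, group): (7,Y), (8,Y), (11,Y), (12,X), (19,Y), (20,Y), (23,Y), (24,X), (26,X), (27,X), (27,Y), (28,X), (28,Y)
ranks: 7->1, 8->2, 11->3, 12->4, 19->5, 20->6, 23->7, 24->8, 26->9, 27->10.5, 27->10.5, 28->12.5, 28->12.5
Step 2: Rank sum for X: R1 = 4 + 8 + 9 + 10.5 + 12.5 = 44.
Step 3: U_X = R1 - n1(n1+1)/2 = 44 - 5*6/2 = 44 - 15 = 29.
       U_Y = n1*n2 - U_X = 40 - 29 = 11.
Step 4: Ties are present, so use the tie-corrected normal approximation (with continuity correction) for the p-value.
Step 5: p-value = 0.212139; compare to alpha = 0.1. fail to reject H0.

U_X = 29, p = 0.212139, fail to reject H0 at alpha = 0.1.


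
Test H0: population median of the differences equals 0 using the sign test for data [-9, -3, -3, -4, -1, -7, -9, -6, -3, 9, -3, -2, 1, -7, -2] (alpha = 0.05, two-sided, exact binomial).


Step 1: Discard zero differences. Original n = 15; n_eff = number of nonzero differences = 15.
Nonzero differences (with sign): -9, -3, -3, -4, -1, -7, -9, -6, -3, +9, -3, -2, +1, -7, -2
Step 2: Count signs: positive = 2, negative = 13.
Step 3: Under H0: P(positive) = 0.5, so the number of positives S ~ Bin(15, 0.5).
Step 4: Two-sided exact p-value = sum of Bin(15,0.5) probabilities at or below the observed probability = 0.007385.
Step 5: alpha = 0.05. reject H0.

n_eff = 15, pos = 2, neg = 13, p = 0.007385, reject H0.


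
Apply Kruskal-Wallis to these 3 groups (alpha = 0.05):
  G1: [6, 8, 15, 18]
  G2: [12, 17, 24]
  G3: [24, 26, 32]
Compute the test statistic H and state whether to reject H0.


Step 1: Combine all N = 10 observations and assign midranks.
sorted (value, group, rank): (6,G1,1), (8,G1,2), (12,G2,3), (15,G1,4), (17,G2,5), (18,G1,6), (24,G2,7.5), (24,G3,7.5), (26,G3,9), (32,G3,10)
Step 2: Sum ranks within each group.
R_1 = 13 (n_1 = 4)
R_2 = 15.5 (n_2 = 3)
R_3 = 26.5 (n_3 = 3)
Step 3: H = 12/(N(N+1)) * sum(R_i^2/n_i) - 3(N+1)
     = 12/(10*11) * (13^2/4 + 15.5^2/3 + 26.5^2/3) - 3*11
     = 0.109091 * 356.417 - 33
     = 5.881818.
Step 4: Ties present; correction factor C = 1 - 6/(10^3 - 10) = 0.993939. Corrected H = 5.881818 / 0.993939 = 5.917683.
Step 5: Under H0, H ~ chi^2(2); p-value = 0.051879.
Step 6: alpha = 0.05. fail to reject H0.

H = 5.9177, df = 2, p = 0.051879, fail to reject H0.


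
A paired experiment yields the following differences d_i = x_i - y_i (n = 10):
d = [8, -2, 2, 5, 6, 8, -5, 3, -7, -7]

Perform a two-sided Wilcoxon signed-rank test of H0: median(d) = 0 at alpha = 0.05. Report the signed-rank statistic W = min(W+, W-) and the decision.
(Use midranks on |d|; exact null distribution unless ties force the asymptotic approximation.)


Step 1: Drop any zero differences (none here) and take |d_i|.
|d| = [8, 2, 2, 5, 6, 8, 5, 3, 7, 7]
Step 2: Midrank |d_i| (ties get averaged ranks).
ranks: |8|->9.5, |2|->1.5, |2|->1.5, |5|->4.5, |6|->6, |8|->9.5, |5|->4.5, |3|->3, |7|->7.5, |7|->7.5
Step 3: Attach original signs; sum ranks with positive sign and with negative sign.
W+ = 9.5 + 1.5 + 4.5 + 6 + 9.5 + 3 = 34
W- = 1.5 + 4.5 + 7.5 + 7.5 = 21
(Check: W+ + W- = 55 should equal n(n+1)/2 = 55.)
Step 4: Test statistic W = min(W+, W-) = 21.
Step 5: Ties in |d|, so use the tie-corrected normal approximation.
        E[W] = n(n+1)/4 = 10*11/4 = 27.5.
        Tie groups: |d|=2 (t=2), |d|=5 (t=2), |d|=7 (t=2), |d|=8 (t=2); sum(t^3 - t) = 24.
        Var[W] = n(n+1)(2n+1)/24 - sum(t^3-t)/48 = 2310/24 - 24/48 = 95.75.
        z = (W - E[W]) / sqrt(Var[W]) = (21 - 27.5) / 9.7852 = -0.6643.
        Two-sided p = 2*Phi(z) = 0.506518.
Step 6: alpha = 0.05. fail to reject H0.

W+ = 34, W- = 21, W = min = 21, p = 0.506518, fail to reject H0.


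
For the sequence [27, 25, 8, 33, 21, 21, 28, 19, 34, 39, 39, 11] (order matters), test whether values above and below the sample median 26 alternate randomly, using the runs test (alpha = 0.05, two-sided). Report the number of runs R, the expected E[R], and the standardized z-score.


Step 1: Compute median = 26; label A = above, B = below.
Labels in order: ABBABBABAAAB  (n_A = 6, n_B = 6)
Step 2: Count runs R = 8.
Step 3: Under H0 (random ordering), E[R] = 2*n_A*n_B/(n_A+n_B) + 1 = 2*6*6/12 + 1 = 7.0000.
        Var[R] = 2*n_A*n_B*(2*n_A*n_B - n_A - n_B) / ((n_A+n_B)^2 * (n_A+n_B-1)) = 4320/1584 = 2.7273.
        SD[R] = 1.6514.
Step 4: Continuity-corrected z = (R - 0.5 - E[R]) / SD[R] = (8 - 0.5 - 7.0000) / 1.6514 = 0.3028.
Step 5: Two-sided p-value via normal approximation = 2*(1 - Phi(|z|)) = 0.762069.
Step 6: alpha = 0.05. fail to reject H0.

R = 8, z = 0.3028, p = 0.762069, fail to reject H0.


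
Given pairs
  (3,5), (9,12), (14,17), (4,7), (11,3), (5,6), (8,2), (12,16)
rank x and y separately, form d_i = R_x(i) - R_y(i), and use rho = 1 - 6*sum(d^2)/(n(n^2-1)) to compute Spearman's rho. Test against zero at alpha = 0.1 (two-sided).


Step 1: Rank x and y separately (midranks; no ties here).
rank(x): 3->1, 9->5, 14->8, 4->2, 11->6, 5->3, 8->4, 12->7
rank(y): 5->3, 12->6, 17->8, 7->5, 3->2, 6->4, 2->1, 16->7
Step 2: d_i = R_x(i) - R_y(i); compute d_i^2.
  (1-3)^2=4, (5-6)^2=1, (8-8)^2=0, (2-5)^2=9, (6-2)^2=16, (3-4)^2=1, (4-1)^2=9, (7-7)^2=0
sum(d^2) = 40.
Step 3: rho = 1 - 6*40 / (8*(8^2 - 1)) = 1 - 240/504 = 0.523810.
Step 4: Under H0, t = rho * sqrt((n-2)/(1-rho^2)) = 1.5062 ~ t(6).
Step 5: Two-sided p-value from the t-distribution with 6 df = 0.182721.
Step 6: alpha = 0.1. fail to reject H0.

rho = 0.5238, p = 0.182721, fail to reject H0 at alpha = 0.1.


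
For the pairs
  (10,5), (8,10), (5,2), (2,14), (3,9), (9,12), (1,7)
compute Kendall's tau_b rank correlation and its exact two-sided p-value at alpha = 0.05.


Step 1: Enumerate the 21 unordered pairs (i,j) with i<j and classify each by sign(x_j-x_i) * sign(y_j-y_i).
  (1,2):dx=-2,dy=+5->D; (1,3):dx=-5,dy=-3->C; (1,4):dx=-8,dy=+9->D; (1,5):dx=-7,dy=+4->D
  (1,6):dx=-1,dy=+7->D; (1,7):dx=-9,dy=+2->D; (2,3):dx=-3,dy=-8->C; (2,4):dx=-6,dy=+4->D
  (2,5):dx=-5,dy=-1->C; (2,6):dx=+1,dy=+2->C; (2,7):dx=-7,dy=-3->C; (3,4):dx=-3,dy=+12->D
  (3,5):dx=-2,dy=+7->D; (3,6):dx=+4,dy=+10->C; (3,7):dx=-4,dy=+5->D; (4,5):dx=+1,dy=-5->D
  (4,6):dx=+7,dy=-2->D; (4,7):dx=-1,dy=-7->C; (5,6):dx=+6,dy=+3->C; (5,7):dx=-2,dy=-2->C
  (6,7):dx=-8,dy=-5->C
Step 2: C = 10, D = 11, total pairs = 21.
Step 3: tau = (C - D)/(n(n-1)/2) = (10 - 11)/21 = -0.047619.
Step 4: Exact two-sided p-value (enumerate n! = 5040 permutations of y under H0): p = 1.000000.
Step 5: alpha = 0.05. fail to reject H0.

tau_b = -0.0476 (C=10, D=11), p = 1.000000, fail to reject H0.


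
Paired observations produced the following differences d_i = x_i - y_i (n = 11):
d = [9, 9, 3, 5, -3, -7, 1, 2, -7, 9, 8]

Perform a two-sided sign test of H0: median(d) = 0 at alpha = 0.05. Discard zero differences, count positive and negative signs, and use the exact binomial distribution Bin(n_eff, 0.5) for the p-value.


Step 1: Discard zero differences. Original n = 11; n_eff = number of nonzero differences = 11.
Nonzero differences (with sign): +9, +9, +3, +5, -3, -7, +1, +2, -7, +9, +8
Step 2: Count signs: positive = 8, negative = 3.
Step 3: Under H0: P(positive) = 0.5, so the number of positives S ~ Bin(11, 0.5).
Step 4: Two-sided exact p-value = sum of Bin(11,0.5) probabilities at or below the observed probability = 0.226562.
Step 5: alpha = 0.05. fail to reject H0.

n_eff = 11, pos = 8, neg = 3, p = 0.226562, fail to reject H0.


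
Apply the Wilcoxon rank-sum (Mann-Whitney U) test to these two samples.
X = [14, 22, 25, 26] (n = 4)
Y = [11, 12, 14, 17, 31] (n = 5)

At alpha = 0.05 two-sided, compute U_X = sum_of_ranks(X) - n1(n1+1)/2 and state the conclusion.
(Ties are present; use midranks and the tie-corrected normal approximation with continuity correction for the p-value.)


Step 1: Combine and sort all 9 observations; assign midranks.
sorted (value, group): (11,Y), (12,Y), (14,X), (14,Y), (17,Y), (22,X), (25,X), (26,X), (31,Y)
ranks: 11->1, 12->2, 14->3.5, 14->3.5, 17->5, 22->6, 25->7, 26->8, 31->9
Step 2: Rank sum for X: R1 = 3.5 + 6 + 7 + 8 = 24.5.
Step 3: U_X = R1 - n1(n1+1)/2 = 24.5 - 4*5/2 = 24.5 - 10 = 14.5.
       U_Y = n1*n2 - U_X = 20 - 14.5 = 5.5.
Step 4: Ties are present, so use the tie-corrected normal approximation (with continuity correction) for the p-value.
Step 5: p-value = 0.325163; compare to alpha = 0.05. fail to reject H0.

U_X = 14.5, p = 0.325163, fail to reject H0 at alpha = 0.05.


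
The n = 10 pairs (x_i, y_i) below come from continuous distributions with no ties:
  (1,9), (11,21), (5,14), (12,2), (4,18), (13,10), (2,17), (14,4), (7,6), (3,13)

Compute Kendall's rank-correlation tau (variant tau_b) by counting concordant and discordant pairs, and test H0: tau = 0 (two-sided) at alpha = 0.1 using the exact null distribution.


Step 1: Enumerate the 45 unordered pairs (i,j) with i<j and classify each by sign(x_j-x_i) * sign(y_j-y_i).
  (1,2):dx=+10,dy=+12->C; (1,3):dx=+4,dy=+5->C; (1,4):dx=+11,dy=-7->D; (1,5):dx=+3,dy=+9->C
  (1,6):dx=+12,dy=+1->C; (1,7):dx=+1,dy=+8->C; (1,8):dx=+13,dy=-5->D; (1,9):dx=+6,dy=-3->D
  (1,10):dx=+2,dy=+4->C; (2,3):dx=-6,dy=-7->C; (2,4):dx=+1,dy=-19->D; (2,5):dx=-7,dy=-3->C
  (2,6):dx=+2,dy=-11->D; (2,7):dx=-9,dy=-4->C; (2,8):dx=+3,dy=-17->D; (2,9):dx=-4,dy=-15->C
  (2,10):dx=-8,dy=-8->C; (3,4):dx=+7,dy=-12->D; (3,5):dx=-1,dy=+4->D; (3,6):dx=+8,dy=-4->D
  (3,7):dx=-3,dy=+3->D; (3,8):dx=+9,dy=-10->D; (3,9):dx=+2,dy=-8->D; (3,10):dx=-2,dy=-1->C
  (4,5):dx=-8,dy=+16->D; (4,6):dx=+1,dy=+8->C; (4,7):dx=-10,dy=+15->D; (4,8):dx=+2,dy=+2->C
  (4,9):dx=-5,dy=+4->D; (4,10):dx=-9,dy=+11->D; (5,6):dx=+9,dy=-8->D; (5,7):dx=-2,dy=-1->C
  (5,8):dx=+10,dy=-14->D; (5,9):dx=+3,dy=-12->D; (5,10):dx=-1,dy=-5->C; (6,7):dx=-11,dy=+7->D
  (6,8):dx=+1,dy=-6->D; (6,9):dx=-6,dy=-4->C; (6,10):dx=-10,dy=+3->D; (7,8):dx=+12,dy=-13->D
  (7,9):dx=+5,dy=-11->D; (7,10):dx=+1,dy=-4->D; (8,9):dx=-7,dy=+2->D; (8,10):dx=-11,dy=+9->D
  (9,10):dx=-4,dy=+7->D
Step 2: C = 17, D = 28, total pairs = 45.
Step 3: tau = (C - D)/(n(n-1)/2) = (17 - 28)/45 = -0.244444.
Step 4: Exact two-sided p-value (enumerate n! = 3628800 permutations of y under H0): p = 0.380720.
Step 5: alpha = 0.1. fail to reject H0.

tau_b = -0.2444 (C=17, D=28), p = 0.380720, fail to reject H0.


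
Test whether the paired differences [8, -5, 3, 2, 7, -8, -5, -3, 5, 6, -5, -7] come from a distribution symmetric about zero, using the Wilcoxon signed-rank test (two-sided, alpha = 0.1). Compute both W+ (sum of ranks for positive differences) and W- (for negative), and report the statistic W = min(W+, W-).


Step 1: Drop any zero differences (none here) and take |d_i|.
|d| = [8, 5, 3, 2, 7, 8, 5, 3, 5, 6, 5, 7]
Step 2: Midrank |d_i| (ties get averaged ranks).
ranks: |8|->11.5, |5|->5.5, |3|->2.5, |2|->1, |7|->9.5, |8|->11.5, |5|->5.5, |3|->2.5, |5|->5.5, |6|->8, |5|->5.5, |7|->9.5
Step 3: Attach original signs; sum ranks with positive sign and with negative sign.
W+ = 11.5 + 2.5 + 1 + 9.5 + 5.5 + 8 = 38
W- = 5.5 + 11.5 + 5.5 + 2.5 + 5.5 + 9.5 = 40
(Check: W+ + W- = 78 should equal n(n+1)/2 = 78.)
Step 4: Test statistic W = min(W+, W-) = 38.
Step 5: Ties in |d|, so use the tie-corrected normal approximation.
        E[W] = n(n+1)/4 = 12*13/4 = 39.
        Tie groups: |d|=3 (t=2), |d|=5 (t=4), |d|=7 (t=2), |d|=8 (t=2); sum(t^3 - t) = 78.
        Var[W] = n(n+1)(2n+1)/24 - sum(t^3-t)/48 = 3900/24 - 78/48 = 160.875.
        z = (W - E[W]) / sqrt(Var[W]) = (38 - 39) / 12.6837 = -0.0788.
        Two-sided p = 2*Phi(z) = 0.937159.
Step 6: alpha = 0.1. fail to reject H0.

W+ = 38, W- = 40, W = min = 38, p = 0.937159, fail to reject H0.


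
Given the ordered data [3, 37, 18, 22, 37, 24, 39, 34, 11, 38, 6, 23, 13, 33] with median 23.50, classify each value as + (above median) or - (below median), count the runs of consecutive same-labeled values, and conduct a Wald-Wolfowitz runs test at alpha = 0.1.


Step 1: Compute median = 23.50; label A = above, B = below.
Labels in order: BABBAAAABABBBA  (n_A = 7, n_B = 7)
Step 2: Count runs R = 8.
Step 3: Under H0 (random ordering), E[R] = 2*n_A*n_B/(n_A+n_B) + 1 = 2*7*7/14 + 1 = 8.0000.
        Var[R] = 2*n_A*n_B*(2*n_A*n_B - n_A - n_B) / ((n_A+n_B)^2 * (n_A+n_B-1)) = 8232/2548 = 3.2308.
        SD[R] = 1.7974.
Step 4: R = E[R], so z = 0 with no continuity correction.
Step 5: Two-sided p-value via normal approximation = 2*(1 - Phi(|z|)) = 1.000000.
Step 6: alpha = 0.1. fail to reject H0.

R = 8, z = 0.0000, p = 1.000000, fail to reject H0.


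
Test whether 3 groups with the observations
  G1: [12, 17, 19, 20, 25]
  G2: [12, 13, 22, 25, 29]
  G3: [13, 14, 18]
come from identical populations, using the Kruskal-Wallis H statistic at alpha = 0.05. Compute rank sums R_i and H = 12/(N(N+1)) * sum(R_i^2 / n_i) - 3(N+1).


Step 1: Combine all N = 13 observations and assign midranks.
sorted (value, group, rank): (12,G1,1.5), (12,G2,1.5), (13,G2,3.5), (13,G3,3.5), (14,G3,5), (17,G1,6), (18,G3,7), (19,G1,8), (20,G1,9), (22,G2,10), (25,G1,11.5), (25,G2,11.5), (29,G2,13)
Step 2: Sum ranks within each group.
R_1 = 36 (n_1 = 5)
R_2 = 39.5 (n_2 = 5)
R_3 = 15.5 (n_3 = 3)
Step 3: H = 12/(N(N+1)) * sum(R_i^2/n_i) - 3(N+1)
     = 12/(13*14) * (36^2/5 + 39.5^2/5 + 15.5^2/3) - 3*14
     = 0.065934 * 651.333 - 42
     = 0.945055.
Step 4: Ties present; correction factor C = 1 - 18/(13^3 - 13) = 0.991758. Corrected H = 0.945055 / 0.991758 = 0.952909.
Step 5: Under H0, H ~ chi^2(2); p-value = 0.620981.
Step 6: alpha = 0.05. fail to reject H0.

H = 0.9529, df = 2, p = 0.620981, fail to reject H0.


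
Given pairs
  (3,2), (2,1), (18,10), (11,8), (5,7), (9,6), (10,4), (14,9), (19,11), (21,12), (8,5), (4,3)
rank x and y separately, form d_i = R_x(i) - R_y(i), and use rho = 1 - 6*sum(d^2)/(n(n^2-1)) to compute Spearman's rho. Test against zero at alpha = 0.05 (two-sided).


Step 1: Rank x and y separately (midranks; no ties here).
rank(x): 3->2, 2->1, 18->10, 11->8, 5->4, 9->6, 10->7, 14->9, 19->11, 21->12, 8->5, 4->3
rank(y): 2->2, 1->1, 10->10, 8->8, 7->7, 6->6, 4->4, 9->9, 11->11, 12->12, 5->5, 3->3
Step 2: d_i = R_x(i) - R_y(i); compute d_i^2.
  (2-2)^2=0, (1-1)^2=0, (10-10)^2=0, (8-8)^2=0, (4-7)^2=9, (6-6)^2=0, (7-4)^2=9, (9-9)^2=0, (11-11)^2=0, (12-12)^2=0, (5-5)^2=0, (3-3)^2=0
sum(d^2) = 18.
Step 3: rho = 1 - 6*18 / (12*(12^2 - 1)) = 1 - 108/1716 = 0.937063.
Step 4: Under H0, t = rho * sqrt((n-2)/(1-rho^2)) = 8.4868 ~ t(10).
Step 5: Two-sided p-value from the t-distribution with 10 df = 0.000007.
Step 6: alpha = 0.05. reject H0.

rho = 0.9371, p = 0.000007, reject H0 at alpha = 0.05.


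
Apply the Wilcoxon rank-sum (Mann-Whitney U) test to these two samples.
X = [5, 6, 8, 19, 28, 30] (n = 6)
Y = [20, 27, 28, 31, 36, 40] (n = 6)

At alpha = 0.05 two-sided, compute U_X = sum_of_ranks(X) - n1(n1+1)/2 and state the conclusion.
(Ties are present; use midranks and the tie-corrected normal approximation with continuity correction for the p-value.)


Step 1: Combine and sort all 12 observations; assign midranks.
sorted (value, group): (5,X), (6,X), (8,X), (19,X), (20,Y), (27,Y), (28,X), (28,Y), (30,X), (31,Y), (36,Y), (40,Y)
ranks: 5->1, 6->2, 8->3, 19->4, 20->5, 27->6, 28->7.5, 28->7.5, 30->9, 31->10, 36->11, 40->12
Step 2: Rank sum for X: R1 = 1 + 2 + 3 + 4 + 7.5 + 9 = 26.5.
Step 3: U_X = R1 - n1(n1+1)/2 = 26.5 - 6*7/2 = 26.5 - 21 = 5.5.
       U_Y = n1*n2 - U_X = 36 - 5.5 = 30.5.
Step 4: Ties are present, so use the tie-corrected normal approximation (with continuity correction) for the p-value.
Step 5: p-value = 0.054241; compare to alpha = 0.05. fail to reject H0.

U_X = 5.5, p = 0.054241, fail to reject H0 at alpha = 0.05.


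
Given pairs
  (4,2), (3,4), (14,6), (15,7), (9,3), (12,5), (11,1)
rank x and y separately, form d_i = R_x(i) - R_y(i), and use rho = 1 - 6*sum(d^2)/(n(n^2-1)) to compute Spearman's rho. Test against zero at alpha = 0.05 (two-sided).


Step 1: Rank x and y separately (midranks; no ties here).
rank(x): 4->2, 3->1, 14->6, 15->7, 9->3, 12->5, 11->4
rank(y): 2->2, 4->4, 6->6, 7->7, 3->3, 5->5, 1->1
Step 2: d_i = R_x(i) - R_y(i); compute d_i^2.
  (2-2)^2=0, (1-4)^2=9, (6-6)^2=0, (7-7)^2=0, (3-3)^2=0, (5-5)^2=0, (4-1)^2=9
sum(d^2) = 18.
Step 3: rho = 1 - 6*18 / (7*(7^2 - 1)) = 1 - 108/336 = 0.678571.
Step 4: Under H0, t = rho * sqrt((n-2)/(1-rho^2)) = 2.0657 ~ t(5).
Step 5: Two-sided p-value from the t-distribution with 5 df = 0.093750.
Step 6: alpha = 0.05. fail to reject H0.

rho = 0.6786, p = 0.093750, fail to reject H0 at alpha = 0.05.


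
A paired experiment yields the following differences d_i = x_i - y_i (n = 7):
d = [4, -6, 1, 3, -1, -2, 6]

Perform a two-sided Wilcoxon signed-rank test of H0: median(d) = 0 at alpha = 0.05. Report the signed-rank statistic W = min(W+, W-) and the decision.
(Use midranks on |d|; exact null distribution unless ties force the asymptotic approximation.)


Step 1: Drop any zero differences (none here) and take |d_i|.
|d| = [4, 6, 1, 3, 1, 2, 6]
Step 2: Midrank |d_i| (ties get averaged ranks).
ranks: |4|->5, |6|->6.5, |1|->1.5, |3|->4, |1|->1.5, |2|->3, |6|->6.5
Step 3: Attach original signs; sum ranks with positive sign and with negative sign.
W+ = 5 + 1.5 + 4 + 6.5 = 17
W- = 6.5 + 1.5 + 3 = 11
(Check: W+ + W- = 28 should equal n(n+1)/2 = 28.)
Step 4: Test statistic W = min(W+, W-) = 11.
Step 5: Ties in |d|, so use the tie-corrected normal approximation.
        E[W] = n(n+1)/4 = 7*8/4 = 14.
        Tie groups: |d|=1 (t=2), |d|=6 (t=2); sum(t^3 - t) = 12.
        Var[W] = n(n+1)(2n+1)/24 - sum(t^3-t)/48 = 840/24 - 12/48 = 34.75.
        z = (W - E[W]) / sqrt(Var[W]) = (11 - 14) / 5.8949 = -0.5089.
        Two-sided p = 2*Phi(z) = 0.610813.
Step 6: alpha = 0.05. fail to reject H0.

W+ = 17, W- = 11, W = min = 11, p = 0.610813, fail to reject H0.


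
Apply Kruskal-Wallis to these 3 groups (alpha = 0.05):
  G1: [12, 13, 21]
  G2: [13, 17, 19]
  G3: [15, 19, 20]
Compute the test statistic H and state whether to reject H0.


Step 1: Combine all N = 9 observations and assign midranks.
sorted (value, group, rank): (12,G1,1), (13,G1,2.5), (13,G2,2.5), (15,G3,4), (17,G2,5), (19,G2,6.5), (19,G3,6.5), (20,G3,8), (21,G1,9)
Step 2: Sum ranks within each group.
R_1 = 12.5 (n_1 = 3)
R_2 = 14 (n_2 = 3)
R_3 = 18.5 (n_3 = 3)
Step 3: H = 12/(N(N+1)) * sum(R_i^2/n_i) - 3(N+1)
     = 12/(9*10) * (12.5^2/3 + 14^2/3 + 18.5^2/3) - 3*10
     = 0.133333 * 231.5 - 30
     = 0.866667.
Step 4: Ties present; correction factor C = 1 - 12/(9^3 - 9) = 0.983333. Corrected H = 0.866667 / 0.983333 = 0.881356.
Step 5: Under H0, H ~ chi^2(2); p-value = 0.643600.
Step 6: alpha = 0.05. fail to reject H0.

H = 0.8814, df = 2, p = 0.643600, fail to reject H0.


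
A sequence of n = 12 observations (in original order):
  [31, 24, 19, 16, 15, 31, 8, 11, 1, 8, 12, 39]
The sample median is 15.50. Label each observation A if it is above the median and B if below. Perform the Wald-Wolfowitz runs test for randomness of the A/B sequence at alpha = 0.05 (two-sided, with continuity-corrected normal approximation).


Step 1: Compute median = 15.50; label A = above, B = below.
Labels in order: AAAABABBBBBA  (n_A = 6, n_B = 6)
Step 2: Count runs R = 5.
Step 3: Under H0 (random ordering), E[R] = 2*n_A*n_B/(n_A+n_B) + 1 = 2*6*6/12 + 1 = 7.0000.
        Var[R] = 2*n_A*n_B*(2*n_A*n_B - n_A - n_B) / ((n_A+n_B)^2 * (n_A+n_B-1)) = 4320/1584 = 2.7273.
        SD[R] = 1.6514.
Step 4: Continuity-corrected z = (R + 0.5 - E[R]) / SD[R] = (5 + 0.5 - 7.0000) / 1.6514 = -0.9083.
Step 5: Two-sided p-value via normal approximation = 2*(1 - Phi(|z|)) = 0.363722.
Step 6: alpha = 0.05. fail to reject H0.

R = 5, z = -0.9083, p = 0.363722, fail to reject H0.


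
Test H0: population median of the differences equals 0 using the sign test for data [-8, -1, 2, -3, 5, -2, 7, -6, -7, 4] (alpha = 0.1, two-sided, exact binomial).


Step 1: Discard zero differences. Original n = 10; n_eff = number of nonzero differences = 10.
Nonzero differences (with sign): -8, -1, +2, -3, +5, -2, +7, -6, -7, +4
Step 2: Count signs: positive = 4, negative = 6.
Step 3: Under H0: P(positive) = 0.5, so the number of positives S ~ Bin(10, 0.5).
Step 4: Two-sided exact p-value = sum of Bin(10,0.5) probabilities at or below the observed probability = 0.753906.
Step 5: alpha = 0.1. fail to reject H0.

n_eff = 10, pos = 4, neg = 6, p = 0.753906, fail to reject H0.


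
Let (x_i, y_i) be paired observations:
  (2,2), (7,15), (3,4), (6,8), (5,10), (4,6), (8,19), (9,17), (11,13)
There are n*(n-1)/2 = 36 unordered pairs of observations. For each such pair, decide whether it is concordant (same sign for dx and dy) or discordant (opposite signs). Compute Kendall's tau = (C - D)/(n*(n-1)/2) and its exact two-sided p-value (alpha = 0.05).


Step 1: Enumerate the 36 unordered pairs (i,j) with i<j and classify each by sign(x_j-x_i) * sign(y_j-y_i).
  (1,2):dx=+5,dy=+13->C; (1,3):dx=+1,dy=+2->C; (1,4):dx=+4,dy=+6->C; (1,5):dx=+3,dy=+8->C
  (1,6):dx=+2,dy=+4->C; (1,7):dx=+6,dy=+17->C; (1,8):dx=+7,dy=+15->C; (1,9):dx=+9,dy=+11->C
  (2,3):dx=-4,dy=-11->C; (2,4):dx=-1,dy=-7->C; (2,5):dx=-2,dy=-5->C; (2,6):dx=-3,dy=-9->C
  (2,7):dx=+1,dy=+4->C; (2,8):dx=+2,dy=+2->C; (2,9):dx=+4,dy=-2->D; (3,4):dx=+3,dy=+4->C
  (3,5):dx=+2,dy=+6->C; (3,6):dx=+1,dy=+2->C; (3,7):dx=+5,dy=+15->C; (3,8):dx=+6,dy=+13->C
  (3,9):dx=+8,dy=+9->C; (4,5):dx=-1,dy=+2->D; (4,6):dx=-2,dy=-2->C; (4,7):dx=+2,dy=+11->C
  (4,8):dx=+3,dy=+9->C; (4,9):dx=+5,dy=+5->C; (5,6):dx=-1,dy=-4->C; (5,7):dx=+3,dy=+9->C
  (5,8):dx=+4,dy=+7->C; (5,9):dx=+6,dy=+3->C; (6,7):dx=+4,dy=+13->C; (6,8):dx=+5,dy=+11->C
  (6,9):dx=+7,dy=+7->C; (7,8):dx=+1,dy=-2->D; (7,9):dx=+3,dy=-6->D; (8,9):dx=+2,dy=-4->D
Step 2: C = 31, D = 5, total pairs = 36.
Step 3: tau = (C - D)/(n(n-1)/2) = (31 - 5)/36 = 0.722222.
Step 4: Exact two-sided p-value (enumerate n! = 362880 permutations of y under H0): p = 0.005886.
Step 5: alpha = 0.05. reject H0.

tau_b = 0.7222 (C=31, D=5), p = 0.005886, reject H0.


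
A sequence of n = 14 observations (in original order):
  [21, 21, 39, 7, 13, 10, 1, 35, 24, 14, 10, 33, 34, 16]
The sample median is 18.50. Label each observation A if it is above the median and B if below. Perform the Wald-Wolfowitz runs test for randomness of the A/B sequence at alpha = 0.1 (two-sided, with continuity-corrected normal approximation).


Step 1: Compute median = 18.50; label A = above, B = below.
Labels in order: AAABBBBAABBAAB  (n_A = 7, n_B = 7)
Step 2: Count runs R = 6.
Step 3: Under H0 (random ordering), E[R] = 2*n_A*n_B/(n_A+n_B) + 1 = 2*7*7/14 + 1 = 8.0000.
        Var[R] = 2*n_A*n_B*(2*n_A*n_B - n_A - n_B) / ((n_A+n_B)^2 * (n_A+n_B-1)) = 8232/2548 = 3.2308.
        SD[R] = 1.7974.
Step 4: Continuity-corrected z = (R + 0.5 - E[R]) / SD[R] = (6 + 0.5 - 8.0000) / 1.7974 = -0.8345.
Step 5: Two-sided p-value via normal approximation = 2*(1 - Phi(|z|)) = 0.403986.
Step 6: alpha = 0.1. fail to reject H0.

R = 6, z = -0.8345, p = 0.403986, fail to reject H0.


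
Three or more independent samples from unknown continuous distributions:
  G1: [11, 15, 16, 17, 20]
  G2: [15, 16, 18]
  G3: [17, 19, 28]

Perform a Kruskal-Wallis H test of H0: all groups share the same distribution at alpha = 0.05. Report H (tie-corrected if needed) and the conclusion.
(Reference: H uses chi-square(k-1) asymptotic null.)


Step 1: Combine all N = 11 observations and assign midranks.
sorted (value, group, rank): (11,G1,1), (15,G1,2.5), (15,G2,2.5), (16,G1,4.5), (16,G2,4.5), (17,G1,6.5), (17,G3,6.5), (18,G2,8), (19,G3,9), (20,G1,10), (28,G3,11)
Step 2: Sum ranks within each group.
R_1 = 24.5 (n_1 = 5)
R_2 = 15 (n_2 = 3)
R_3 = 26.5 (n_3 = 3)
Step 3: H = 12/(N(N+1)) * sum(R_i^2/n_i) - 3(N+1)
     = 12/(11*12) * (24.5^2/5 + 15^2/3 + 26.5^2/3) - 3*12
     = 0.090909 * 429.133 - 36
     = 3.012121.
Step 4: Ties present; correction factor C = 1 - 18/(11^3 - 11) = 0.986364. Corrected H = 3.012121 / 0.986364 = 3.053763.
Step 5: Under H0, H ~ chi^2(2); p-value = 0.217212.
Step 6: alpha = 0.05. fail to reject H0.

H = 3.0538, df = 2, p = 0.217212, fail to reject H0.
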